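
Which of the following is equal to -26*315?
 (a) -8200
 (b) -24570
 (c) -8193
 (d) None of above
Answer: d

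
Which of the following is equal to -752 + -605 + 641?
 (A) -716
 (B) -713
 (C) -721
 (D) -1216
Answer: A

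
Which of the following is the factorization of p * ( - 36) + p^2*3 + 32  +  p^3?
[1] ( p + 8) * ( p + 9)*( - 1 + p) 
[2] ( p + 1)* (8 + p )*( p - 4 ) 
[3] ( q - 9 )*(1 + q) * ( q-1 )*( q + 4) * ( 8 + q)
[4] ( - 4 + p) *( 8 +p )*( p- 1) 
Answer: 4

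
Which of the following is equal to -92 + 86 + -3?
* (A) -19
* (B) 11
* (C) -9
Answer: C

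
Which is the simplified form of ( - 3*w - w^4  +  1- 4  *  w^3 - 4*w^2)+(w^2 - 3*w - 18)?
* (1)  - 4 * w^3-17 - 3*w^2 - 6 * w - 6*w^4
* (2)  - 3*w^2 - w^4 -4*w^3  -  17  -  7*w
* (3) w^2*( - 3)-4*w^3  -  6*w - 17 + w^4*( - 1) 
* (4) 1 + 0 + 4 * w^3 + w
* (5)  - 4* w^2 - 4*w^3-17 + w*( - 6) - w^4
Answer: 3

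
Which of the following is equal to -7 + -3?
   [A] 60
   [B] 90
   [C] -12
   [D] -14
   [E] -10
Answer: E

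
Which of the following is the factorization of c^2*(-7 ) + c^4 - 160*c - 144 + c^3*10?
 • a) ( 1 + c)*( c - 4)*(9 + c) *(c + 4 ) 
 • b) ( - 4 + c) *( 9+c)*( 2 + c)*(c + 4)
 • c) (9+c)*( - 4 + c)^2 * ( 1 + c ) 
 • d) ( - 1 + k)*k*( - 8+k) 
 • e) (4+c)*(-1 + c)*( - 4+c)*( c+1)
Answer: a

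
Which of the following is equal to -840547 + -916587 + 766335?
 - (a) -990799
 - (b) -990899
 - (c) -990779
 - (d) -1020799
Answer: a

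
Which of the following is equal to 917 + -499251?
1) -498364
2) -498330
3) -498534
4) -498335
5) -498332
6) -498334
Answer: 6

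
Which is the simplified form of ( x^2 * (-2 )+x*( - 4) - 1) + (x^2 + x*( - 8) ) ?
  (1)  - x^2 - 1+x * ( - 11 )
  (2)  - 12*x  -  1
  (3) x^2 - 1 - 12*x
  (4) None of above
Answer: 4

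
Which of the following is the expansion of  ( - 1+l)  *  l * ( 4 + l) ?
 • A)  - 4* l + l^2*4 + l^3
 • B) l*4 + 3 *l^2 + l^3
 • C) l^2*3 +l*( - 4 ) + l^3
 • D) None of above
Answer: C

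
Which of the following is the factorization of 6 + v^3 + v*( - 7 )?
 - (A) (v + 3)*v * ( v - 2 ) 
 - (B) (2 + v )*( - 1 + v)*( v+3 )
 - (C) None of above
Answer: C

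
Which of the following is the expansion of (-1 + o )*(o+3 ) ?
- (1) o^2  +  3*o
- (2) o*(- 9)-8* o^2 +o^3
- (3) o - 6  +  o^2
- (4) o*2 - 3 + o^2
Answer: 4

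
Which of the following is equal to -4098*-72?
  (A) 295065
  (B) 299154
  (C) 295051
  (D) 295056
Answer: D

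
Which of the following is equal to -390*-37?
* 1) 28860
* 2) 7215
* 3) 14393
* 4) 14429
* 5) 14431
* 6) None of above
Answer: 6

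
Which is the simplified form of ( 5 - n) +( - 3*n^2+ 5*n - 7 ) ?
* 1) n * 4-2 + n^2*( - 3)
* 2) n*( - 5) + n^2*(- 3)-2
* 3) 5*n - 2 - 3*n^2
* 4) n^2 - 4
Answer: 1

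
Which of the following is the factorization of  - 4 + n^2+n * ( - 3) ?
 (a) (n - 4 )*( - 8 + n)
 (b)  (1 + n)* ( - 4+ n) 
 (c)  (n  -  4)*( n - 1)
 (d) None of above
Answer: b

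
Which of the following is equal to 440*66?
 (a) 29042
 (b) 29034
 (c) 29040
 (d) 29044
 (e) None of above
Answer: c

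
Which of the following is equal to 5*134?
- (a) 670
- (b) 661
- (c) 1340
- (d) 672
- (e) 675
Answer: a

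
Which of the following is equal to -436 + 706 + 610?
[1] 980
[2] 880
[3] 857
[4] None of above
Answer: 2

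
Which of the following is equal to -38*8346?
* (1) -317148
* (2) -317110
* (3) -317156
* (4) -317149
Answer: 1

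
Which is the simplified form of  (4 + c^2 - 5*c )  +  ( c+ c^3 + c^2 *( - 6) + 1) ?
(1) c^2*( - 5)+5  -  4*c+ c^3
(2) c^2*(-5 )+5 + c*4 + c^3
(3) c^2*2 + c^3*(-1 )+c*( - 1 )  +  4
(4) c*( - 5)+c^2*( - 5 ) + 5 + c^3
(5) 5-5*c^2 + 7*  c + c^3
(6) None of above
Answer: 1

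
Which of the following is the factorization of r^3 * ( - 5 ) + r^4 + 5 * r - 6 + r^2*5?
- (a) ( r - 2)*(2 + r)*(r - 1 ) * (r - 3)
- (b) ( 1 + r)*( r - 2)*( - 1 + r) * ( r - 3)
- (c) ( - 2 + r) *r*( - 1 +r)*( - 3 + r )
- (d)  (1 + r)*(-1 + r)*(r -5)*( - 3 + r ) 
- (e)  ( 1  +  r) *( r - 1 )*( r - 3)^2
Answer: b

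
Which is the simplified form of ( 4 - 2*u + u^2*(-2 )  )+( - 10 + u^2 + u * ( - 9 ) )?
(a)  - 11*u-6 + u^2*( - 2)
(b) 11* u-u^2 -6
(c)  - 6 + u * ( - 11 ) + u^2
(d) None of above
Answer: d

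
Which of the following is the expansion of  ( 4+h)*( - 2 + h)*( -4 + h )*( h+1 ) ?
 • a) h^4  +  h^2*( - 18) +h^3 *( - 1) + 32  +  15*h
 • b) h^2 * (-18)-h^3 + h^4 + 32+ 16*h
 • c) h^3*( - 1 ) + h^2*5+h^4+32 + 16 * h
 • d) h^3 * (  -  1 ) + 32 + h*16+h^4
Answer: b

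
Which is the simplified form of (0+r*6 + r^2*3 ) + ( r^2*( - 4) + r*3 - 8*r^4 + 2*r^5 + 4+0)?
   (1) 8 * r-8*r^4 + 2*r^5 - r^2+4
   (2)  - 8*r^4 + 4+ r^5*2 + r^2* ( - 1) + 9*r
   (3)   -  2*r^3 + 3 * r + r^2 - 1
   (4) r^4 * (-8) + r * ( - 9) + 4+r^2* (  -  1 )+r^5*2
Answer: 2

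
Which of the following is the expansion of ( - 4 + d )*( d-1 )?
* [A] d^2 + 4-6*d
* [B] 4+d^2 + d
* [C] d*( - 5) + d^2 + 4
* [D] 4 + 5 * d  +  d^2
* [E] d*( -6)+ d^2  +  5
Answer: C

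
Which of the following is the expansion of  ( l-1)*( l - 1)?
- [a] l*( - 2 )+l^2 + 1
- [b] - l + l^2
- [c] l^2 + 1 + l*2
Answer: a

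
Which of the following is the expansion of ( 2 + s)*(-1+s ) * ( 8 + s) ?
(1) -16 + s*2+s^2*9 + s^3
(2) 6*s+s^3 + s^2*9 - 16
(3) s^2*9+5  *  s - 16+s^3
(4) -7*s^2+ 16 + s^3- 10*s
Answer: 2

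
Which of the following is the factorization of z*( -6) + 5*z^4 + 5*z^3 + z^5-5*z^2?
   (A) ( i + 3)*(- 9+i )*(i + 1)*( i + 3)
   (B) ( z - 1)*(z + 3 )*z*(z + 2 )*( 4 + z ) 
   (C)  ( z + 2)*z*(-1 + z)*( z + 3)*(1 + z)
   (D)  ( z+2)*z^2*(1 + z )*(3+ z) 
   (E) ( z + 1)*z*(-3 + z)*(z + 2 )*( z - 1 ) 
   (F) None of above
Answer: C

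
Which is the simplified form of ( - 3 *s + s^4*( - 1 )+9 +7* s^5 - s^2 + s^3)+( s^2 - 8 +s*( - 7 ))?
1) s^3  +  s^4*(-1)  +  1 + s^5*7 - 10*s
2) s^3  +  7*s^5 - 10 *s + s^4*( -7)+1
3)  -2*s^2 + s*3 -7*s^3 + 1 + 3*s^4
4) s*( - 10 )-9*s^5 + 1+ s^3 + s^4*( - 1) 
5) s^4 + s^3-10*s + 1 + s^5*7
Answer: 1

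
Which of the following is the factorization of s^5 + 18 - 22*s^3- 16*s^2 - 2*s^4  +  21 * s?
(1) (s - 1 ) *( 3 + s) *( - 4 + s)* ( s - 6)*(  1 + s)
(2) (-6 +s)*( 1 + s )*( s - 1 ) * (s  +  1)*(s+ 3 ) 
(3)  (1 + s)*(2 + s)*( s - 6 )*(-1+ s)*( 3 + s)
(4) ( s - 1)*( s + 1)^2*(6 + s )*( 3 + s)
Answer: 2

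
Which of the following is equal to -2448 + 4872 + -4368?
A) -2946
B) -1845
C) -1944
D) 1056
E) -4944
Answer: C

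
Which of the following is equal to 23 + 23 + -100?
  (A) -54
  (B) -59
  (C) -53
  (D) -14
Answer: A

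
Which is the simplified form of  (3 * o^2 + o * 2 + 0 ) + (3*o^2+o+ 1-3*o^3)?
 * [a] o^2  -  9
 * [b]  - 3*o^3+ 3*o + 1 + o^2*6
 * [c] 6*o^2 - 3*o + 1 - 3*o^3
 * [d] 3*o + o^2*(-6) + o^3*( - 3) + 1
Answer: b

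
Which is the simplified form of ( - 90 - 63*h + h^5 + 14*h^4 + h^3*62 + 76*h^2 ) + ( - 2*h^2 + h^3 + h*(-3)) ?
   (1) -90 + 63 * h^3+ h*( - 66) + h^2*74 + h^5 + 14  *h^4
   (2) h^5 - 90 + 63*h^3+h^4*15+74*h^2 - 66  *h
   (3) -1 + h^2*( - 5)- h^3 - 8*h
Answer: 1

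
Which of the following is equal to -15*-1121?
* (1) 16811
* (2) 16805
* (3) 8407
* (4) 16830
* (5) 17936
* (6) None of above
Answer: 6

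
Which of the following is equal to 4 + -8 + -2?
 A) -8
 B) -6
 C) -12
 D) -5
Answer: B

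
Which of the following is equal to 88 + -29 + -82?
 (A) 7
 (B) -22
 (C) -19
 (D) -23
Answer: D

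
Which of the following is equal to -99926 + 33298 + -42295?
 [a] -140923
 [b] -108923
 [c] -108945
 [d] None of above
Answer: b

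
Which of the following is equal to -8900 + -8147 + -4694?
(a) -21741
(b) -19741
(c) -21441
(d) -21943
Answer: a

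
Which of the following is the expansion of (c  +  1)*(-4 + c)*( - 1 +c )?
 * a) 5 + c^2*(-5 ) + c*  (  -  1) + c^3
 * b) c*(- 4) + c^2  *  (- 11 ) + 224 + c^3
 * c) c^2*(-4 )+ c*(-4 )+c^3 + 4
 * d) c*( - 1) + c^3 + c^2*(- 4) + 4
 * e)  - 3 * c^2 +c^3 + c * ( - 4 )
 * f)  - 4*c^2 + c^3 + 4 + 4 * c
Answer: d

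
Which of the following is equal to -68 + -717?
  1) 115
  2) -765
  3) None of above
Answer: 3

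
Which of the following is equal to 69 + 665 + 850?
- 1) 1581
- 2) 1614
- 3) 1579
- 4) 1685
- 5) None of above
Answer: 5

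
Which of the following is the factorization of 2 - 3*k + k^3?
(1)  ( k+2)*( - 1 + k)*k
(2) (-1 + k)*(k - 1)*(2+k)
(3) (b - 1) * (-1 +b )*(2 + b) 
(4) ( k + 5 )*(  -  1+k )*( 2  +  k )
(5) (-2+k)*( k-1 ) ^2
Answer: 2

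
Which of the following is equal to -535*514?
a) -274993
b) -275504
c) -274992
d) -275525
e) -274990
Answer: e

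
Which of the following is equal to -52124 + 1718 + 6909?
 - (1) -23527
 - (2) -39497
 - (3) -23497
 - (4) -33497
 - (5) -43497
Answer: 5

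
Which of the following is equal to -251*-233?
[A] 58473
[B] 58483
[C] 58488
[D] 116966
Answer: B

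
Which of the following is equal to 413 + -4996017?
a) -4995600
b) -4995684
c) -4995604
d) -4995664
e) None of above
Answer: c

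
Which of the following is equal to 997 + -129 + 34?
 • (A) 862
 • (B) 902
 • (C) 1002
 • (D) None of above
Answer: B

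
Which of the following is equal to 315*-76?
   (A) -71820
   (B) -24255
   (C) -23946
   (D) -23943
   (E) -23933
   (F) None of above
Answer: F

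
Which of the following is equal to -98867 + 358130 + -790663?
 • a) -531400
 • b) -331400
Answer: a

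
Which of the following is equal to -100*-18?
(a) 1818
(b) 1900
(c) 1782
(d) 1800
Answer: d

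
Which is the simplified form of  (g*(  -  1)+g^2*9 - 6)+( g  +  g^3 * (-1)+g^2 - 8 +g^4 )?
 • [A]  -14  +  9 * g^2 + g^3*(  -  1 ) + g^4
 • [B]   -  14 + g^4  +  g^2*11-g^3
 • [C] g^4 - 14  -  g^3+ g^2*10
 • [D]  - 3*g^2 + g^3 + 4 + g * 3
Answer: C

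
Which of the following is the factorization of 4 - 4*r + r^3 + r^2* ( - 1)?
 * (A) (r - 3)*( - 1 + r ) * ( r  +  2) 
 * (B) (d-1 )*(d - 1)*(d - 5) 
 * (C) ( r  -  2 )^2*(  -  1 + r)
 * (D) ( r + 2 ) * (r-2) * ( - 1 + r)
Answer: D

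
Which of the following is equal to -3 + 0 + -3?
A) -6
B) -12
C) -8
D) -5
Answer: A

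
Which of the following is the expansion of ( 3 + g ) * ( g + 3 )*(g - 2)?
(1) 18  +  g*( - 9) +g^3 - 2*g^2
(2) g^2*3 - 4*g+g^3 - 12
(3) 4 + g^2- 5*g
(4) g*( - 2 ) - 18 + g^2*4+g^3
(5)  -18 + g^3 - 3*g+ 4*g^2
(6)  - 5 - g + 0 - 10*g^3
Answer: 5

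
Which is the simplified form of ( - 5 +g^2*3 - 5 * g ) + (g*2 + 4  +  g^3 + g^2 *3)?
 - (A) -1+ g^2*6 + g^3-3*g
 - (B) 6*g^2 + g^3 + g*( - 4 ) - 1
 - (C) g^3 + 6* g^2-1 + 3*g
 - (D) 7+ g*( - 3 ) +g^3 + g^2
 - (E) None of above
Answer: A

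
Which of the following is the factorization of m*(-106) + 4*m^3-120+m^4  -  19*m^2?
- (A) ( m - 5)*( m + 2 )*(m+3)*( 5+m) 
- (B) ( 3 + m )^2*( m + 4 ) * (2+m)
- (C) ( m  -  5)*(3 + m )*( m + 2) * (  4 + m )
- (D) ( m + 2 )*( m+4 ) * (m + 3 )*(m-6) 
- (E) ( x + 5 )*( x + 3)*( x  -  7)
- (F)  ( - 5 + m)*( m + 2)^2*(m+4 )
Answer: C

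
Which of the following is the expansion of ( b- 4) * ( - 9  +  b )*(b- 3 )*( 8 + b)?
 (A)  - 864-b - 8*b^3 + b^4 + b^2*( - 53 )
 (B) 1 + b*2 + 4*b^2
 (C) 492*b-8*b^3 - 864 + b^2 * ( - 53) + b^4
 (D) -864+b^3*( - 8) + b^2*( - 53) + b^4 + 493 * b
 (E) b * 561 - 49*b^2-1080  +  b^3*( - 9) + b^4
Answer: C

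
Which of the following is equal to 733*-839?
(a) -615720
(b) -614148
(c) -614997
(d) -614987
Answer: d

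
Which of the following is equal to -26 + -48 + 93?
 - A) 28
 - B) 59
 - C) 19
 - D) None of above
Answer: C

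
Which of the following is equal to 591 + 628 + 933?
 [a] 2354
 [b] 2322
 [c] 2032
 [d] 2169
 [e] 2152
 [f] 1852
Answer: e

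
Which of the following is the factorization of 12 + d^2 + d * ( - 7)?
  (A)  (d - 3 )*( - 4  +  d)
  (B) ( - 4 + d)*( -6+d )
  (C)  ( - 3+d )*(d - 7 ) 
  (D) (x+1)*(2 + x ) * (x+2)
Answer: A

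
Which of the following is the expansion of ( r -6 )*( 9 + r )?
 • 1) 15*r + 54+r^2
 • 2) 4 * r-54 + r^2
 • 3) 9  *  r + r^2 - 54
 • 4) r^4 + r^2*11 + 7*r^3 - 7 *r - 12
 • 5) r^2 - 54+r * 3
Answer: 5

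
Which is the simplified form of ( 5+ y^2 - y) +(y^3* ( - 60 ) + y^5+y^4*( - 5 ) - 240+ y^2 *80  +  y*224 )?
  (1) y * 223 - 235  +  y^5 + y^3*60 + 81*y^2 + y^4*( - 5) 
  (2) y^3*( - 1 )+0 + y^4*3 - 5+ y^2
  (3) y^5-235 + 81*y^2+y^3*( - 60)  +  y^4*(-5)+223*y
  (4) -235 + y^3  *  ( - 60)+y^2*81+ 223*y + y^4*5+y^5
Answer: 3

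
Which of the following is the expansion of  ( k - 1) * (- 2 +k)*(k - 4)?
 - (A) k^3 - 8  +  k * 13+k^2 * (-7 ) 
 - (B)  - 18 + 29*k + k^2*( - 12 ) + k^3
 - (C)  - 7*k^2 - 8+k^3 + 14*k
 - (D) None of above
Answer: C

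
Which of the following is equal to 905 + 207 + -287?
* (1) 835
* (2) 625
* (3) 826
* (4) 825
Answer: 4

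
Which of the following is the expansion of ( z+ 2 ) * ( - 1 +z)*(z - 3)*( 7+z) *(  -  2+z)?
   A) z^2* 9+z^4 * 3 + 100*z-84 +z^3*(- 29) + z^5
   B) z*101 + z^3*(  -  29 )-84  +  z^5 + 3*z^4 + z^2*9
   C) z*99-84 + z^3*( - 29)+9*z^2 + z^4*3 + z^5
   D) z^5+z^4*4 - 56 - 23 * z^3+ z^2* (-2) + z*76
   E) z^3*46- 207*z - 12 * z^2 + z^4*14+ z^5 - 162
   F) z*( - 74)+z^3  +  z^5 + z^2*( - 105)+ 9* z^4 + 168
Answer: A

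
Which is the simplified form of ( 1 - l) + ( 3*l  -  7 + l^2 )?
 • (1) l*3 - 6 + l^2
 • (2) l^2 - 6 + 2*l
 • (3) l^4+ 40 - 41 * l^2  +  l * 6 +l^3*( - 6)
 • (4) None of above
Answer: 2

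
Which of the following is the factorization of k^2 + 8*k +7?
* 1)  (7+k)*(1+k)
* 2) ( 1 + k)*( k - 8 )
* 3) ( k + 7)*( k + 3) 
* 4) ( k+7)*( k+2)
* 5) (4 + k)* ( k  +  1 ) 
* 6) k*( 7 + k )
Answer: 1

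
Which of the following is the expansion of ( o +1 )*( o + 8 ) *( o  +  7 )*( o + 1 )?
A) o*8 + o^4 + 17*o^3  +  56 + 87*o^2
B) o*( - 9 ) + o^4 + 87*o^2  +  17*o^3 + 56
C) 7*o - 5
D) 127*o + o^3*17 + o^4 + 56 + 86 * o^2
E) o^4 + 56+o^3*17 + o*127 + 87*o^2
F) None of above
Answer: E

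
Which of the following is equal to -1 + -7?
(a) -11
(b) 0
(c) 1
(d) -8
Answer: d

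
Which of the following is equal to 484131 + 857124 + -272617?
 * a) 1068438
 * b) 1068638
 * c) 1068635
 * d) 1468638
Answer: b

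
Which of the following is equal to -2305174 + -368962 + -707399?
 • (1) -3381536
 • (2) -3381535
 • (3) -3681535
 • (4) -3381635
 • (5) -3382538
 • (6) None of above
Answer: 2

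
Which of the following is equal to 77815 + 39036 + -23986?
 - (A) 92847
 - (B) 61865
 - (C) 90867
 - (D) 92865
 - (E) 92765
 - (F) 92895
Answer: D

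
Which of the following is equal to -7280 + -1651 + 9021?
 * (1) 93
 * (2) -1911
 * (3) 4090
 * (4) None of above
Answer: 4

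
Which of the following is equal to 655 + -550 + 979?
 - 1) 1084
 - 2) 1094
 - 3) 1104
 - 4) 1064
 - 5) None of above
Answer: 1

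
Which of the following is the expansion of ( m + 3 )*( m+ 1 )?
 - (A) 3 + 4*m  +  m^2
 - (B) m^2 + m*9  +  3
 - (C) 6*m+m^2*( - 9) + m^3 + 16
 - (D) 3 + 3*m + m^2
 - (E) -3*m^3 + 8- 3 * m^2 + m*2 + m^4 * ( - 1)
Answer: A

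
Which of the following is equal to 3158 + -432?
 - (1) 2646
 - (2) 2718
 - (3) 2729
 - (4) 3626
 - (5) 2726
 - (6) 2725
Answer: 5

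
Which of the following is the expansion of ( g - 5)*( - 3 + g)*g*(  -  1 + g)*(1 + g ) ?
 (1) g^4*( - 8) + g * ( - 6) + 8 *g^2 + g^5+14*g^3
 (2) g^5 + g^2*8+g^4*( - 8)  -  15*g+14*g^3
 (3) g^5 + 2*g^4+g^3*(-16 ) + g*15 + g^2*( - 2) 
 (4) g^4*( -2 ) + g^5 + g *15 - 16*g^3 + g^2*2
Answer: 2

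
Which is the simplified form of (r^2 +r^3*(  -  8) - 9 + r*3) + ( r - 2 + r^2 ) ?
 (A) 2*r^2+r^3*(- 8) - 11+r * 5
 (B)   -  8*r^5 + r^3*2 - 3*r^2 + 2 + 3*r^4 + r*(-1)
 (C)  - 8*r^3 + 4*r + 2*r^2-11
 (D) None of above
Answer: C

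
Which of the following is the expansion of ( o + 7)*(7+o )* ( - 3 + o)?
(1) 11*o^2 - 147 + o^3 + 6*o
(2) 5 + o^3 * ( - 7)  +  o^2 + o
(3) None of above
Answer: 3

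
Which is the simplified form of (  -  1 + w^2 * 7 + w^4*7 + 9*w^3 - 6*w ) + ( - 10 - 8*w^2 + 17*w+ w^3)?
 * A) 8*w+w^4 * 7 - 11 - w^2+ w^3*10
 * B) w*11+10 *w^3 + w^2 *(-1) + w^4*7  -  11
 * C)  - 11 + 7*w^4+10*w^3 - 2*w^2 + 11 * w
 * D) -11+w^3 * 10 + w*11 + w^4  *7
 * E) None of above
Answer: B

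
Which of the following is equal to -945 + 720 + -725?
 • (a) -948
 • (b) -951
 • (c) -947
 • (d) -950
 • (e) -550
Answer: d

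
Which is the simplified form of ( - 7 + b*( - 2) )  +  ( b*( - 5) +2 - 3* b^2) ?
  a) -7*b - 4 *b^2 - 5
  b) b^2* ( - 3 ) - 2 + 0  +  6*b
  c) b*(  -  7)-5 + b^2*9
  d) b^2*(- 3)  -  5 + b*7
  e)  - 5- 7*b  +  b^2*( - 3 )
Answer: e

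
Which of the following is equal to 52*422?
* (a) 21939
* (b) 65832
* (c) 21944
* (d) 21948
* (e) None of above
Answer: c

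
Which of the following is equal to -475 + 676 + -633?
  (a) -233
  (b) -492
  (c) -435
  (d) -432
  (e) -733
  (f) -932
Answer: d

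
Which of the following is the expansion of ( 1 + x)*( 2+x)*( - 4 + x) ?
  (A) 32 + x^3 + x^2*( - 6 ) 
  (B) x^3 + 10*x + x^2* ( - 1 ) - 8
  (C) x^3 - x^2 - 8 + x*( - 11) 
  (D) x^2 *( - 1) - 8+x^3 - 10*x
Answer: D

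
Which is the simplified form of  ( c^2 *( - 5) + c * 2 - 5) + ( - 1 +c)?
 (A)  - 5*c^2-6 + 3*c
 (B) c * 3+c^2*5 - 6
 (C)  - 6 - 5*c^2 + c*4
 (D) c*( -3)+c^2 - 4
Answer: A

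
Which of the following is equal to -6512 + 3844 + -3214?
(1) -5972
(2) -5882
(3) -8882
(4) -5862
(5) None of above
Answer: 2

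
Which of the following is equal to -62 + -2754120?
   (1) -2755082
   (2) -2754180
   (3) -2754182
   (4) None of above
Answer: 3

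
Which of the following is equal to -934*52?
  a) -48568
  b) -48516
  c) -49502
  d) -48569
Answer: a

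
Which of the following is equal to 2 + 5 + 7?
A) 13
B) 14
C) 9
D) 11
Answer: B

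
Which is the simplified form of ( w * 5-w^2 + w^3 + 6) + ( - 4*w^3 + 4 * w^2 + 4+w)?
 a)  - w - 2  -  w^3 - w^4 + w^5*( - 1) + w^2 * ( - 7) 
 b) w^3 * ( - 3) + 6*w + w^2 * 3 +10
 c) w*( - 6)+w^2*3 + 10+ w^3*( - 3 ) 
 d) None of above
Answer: b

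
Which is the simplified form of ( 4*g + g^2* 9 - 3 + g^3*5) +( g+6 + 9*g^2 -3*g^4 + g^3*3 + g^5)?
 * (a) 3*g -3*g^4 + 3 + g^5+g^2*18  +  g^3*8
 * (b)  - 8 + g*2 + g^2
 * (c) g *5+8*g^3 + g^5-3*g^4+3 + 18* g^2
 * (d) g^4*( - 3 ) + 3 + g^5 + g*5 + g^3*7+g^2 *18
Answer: c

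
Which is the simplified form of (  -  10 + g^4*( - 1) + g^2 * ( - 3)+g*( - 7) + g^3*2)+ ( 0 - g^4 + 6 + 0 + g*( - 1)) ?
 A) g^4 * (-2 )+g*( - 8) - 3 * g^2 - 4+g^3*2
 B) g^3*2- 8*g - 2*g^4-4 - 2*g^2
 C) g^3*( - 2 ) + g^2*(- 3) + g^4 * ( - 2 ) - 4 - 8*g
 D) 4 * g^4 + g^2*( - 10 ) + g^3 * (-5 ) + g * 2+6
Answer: A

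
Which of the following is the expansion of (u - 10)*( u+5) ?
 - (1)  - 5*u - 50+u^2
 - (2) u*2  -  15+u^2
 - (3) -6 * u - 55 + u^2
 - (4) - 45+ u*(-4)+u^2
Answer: 1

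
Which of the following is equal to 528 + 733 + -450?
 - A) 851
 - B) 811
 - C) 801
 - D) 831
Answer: B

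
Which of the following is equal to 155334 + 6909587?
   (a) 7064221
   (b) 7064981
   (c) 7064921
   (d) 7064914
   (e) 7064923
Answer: c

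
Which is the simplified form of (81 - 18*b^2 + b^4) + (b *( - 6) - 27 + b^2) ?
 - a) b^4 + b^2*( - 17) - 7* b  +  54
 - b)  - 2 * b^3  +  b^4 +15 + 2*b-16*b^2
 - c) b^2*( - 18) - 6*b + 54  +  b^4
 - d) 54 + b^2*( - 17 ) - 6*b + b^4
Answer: d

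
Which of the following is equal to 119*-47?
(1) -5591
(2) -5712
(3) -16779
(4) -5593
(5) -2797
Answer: 4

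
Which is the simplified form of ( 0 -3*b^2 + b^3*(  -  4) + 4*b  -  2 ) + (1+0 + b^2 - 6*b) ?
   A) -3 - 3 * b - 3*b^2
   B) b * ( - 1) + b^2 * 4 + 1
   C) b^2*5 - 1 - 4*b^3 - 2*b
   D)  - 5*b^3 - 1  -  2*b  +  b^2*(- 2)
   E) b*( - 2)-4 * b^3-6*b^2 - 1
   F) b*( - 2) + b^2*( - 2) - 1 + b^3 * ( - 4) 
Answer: F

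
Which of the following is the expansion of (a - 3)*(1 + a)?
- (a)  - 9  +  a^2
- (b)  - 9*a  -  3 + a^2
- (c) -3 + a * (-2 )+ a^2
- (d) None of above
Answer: c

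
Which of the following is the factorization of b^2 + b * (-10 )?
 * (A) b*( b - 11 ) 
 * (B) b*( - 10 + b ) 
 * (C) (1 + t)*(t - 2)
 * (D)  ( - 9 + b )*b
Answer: B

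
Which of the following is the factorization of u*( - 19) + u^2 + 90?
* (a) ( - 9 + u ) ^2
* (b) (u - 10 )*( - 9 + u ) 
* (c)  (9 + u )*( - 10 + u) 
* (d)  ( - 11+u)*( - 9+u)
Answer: b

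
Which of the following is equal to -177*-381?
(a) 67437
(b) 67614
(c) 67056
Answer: a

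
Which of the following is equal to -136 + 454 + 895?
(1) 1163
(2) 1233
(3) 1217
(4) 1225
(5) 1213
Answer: 5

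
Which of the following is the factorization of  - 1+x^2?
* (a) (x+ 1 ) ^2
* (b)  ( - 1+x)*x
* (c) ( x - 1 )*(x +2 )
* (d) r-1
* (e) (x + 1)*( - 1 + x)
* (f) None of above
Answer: e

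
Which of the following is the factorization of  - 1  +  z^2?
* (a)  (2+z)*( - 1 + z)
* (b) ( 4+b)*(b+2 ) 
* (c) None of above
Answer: c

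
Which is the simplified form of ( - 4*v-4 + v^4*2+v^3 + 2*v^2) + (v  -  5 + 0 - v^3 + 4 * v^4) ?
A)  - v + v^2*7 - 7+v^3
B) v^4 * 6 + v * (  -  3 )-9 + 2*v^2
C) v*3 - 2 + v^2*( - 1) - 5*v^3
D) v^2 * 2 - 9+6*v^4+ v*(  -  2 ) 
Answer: B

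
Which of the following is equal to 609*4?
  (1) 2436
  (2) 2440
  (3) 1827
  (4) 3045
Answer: 1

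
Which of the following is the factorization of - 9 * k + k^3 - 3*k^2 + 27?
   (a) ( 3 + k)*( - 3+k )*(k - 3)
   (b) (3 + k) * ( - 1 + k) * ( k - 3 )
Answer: a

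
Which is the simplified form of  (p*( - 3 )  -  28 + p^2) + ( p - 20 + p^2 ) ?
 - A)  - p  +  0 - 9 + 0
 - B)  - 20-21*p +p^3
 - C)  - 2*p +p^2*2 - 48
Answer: C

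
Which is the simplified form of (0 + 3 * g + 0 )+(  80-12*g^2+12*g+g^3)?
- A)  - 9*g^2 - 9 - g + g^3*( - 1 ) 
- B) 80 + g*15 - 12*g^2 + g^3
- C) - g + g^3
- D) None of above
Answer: B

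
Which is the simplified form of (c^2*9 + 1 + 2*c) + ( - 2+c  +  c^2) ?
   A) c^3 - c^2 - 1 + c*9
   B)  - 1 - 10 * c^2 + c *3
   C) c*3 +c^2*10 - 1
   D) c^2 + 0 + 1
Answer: C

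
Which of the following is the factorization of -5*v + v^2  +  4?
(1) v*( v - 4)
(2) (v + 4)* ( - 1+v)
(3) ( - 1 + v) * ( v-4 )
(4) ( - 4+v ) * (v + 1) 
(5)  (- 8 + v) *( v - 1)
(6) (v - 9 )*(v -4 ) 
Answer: 3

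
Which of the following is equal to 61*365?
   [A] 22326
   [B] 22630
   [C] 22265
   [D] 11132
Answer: C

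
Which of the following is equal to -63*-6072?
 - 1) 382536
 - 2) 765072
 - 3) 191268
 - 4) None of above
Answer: 1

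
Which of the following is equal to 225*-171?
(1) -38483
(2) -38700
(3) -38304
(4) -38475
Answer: 4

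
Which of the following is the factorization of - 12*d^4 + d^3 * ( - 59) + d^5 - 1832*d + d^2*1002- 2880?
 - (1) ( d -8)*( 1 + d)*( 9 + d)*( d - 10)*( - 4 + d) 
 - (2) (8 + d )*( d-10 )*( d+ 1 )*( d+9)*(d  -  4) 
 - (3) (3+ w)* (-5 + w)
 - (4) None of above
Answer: 1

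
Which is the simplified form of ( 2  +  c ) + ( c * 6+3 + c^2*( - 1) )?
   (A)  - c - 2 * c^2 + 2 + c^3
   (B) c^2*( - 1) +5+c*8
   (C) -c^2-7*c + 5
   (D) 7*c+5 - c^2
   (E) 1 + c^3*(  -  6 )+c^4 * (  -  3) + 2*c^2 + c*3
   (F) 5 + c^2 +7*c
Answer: D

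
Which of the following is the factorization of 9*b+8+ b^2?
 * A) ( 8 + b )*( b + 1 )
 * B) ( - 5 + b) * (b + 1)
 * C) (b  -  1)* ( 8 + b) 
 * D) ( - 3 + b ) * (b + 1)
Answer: A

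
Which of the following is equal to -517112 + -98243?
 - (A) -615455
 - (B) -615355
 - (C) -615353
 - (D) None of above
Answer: B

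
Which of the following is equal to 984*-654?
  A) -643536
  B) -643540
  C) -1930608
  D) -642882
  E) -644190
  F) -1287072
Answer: A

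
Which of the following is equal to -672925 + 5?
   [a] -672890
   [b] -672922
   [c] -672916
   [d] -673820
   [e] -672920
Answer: e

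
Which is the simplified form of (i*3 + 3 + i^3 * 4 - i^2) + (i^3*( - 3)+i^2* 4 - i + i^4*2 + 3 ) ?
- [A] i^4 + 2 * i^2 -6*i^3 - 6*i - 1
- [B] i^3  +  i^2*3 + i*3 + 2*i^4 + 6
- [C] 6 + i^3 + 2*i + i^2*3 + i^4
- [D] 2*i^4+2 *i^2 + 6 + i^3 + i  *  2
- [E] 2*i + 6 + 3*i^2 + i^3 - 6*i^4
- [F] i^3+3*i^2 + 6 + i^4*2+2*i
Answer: F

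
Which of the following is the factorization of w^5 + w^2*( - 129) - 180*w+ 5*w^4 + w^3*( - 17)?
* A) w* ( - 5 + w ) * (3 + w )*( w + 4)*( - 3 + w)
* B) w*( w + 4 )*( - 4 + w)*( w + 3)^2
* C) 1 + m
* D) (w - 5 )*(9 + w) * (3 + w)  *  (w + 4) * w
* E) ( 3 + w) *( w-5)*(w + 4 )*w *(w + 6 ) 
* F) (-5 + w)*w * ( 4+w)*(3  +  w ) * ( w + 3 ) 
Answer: F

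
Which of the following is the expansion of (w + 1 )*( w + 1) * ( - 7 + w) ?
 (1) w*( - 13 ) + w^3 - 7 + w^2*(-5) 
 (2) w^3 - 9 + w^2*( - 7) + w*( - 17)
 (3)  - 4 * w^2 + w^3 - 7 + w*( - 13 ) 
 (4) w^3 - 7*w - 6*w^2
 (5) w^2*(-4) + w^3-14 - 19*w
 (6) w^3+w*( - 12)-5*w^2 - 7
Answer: 1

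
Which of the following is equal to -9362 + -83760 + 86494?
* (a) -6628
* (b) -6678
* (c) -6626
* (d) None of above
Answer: a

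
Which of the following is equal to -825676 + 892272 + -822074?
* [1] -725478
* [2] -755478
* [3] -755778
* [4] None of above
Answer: 2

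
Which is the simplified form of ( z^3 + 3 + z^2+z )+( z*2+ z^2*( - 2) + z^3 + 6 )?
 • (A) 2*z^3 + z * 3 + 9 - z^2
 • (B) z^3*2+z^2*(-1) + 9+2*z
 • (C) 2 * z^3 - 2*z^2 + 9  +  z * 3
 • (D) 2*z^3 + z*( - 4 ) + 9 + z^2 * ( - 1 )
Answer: A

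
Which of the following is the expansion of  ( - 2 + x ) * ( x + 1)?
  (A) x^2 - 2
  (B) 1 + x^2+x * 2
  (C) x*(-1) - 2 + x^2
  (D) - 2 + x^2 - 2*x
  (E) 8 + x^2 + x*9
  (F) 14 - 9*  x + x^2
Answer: C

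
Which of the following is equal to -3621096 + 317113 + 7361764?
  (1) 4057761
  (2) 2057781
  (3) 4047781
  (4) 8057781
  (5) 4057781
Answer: 5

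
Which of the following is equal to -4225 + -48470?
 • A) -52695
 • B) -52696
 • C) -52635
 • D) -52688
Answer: A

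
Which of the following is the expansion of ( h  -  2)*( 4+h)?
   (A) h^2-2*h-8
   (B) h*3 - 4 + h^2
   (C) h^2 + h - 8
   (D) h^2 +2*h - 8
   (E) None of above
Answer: D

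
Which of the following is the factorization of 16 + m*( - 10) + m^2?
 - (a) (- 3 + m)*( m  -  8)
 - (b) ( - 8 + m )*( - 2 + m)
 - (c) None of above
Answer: b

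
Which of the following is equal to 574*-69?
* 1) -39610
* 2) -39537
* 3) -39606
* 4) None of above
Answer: 3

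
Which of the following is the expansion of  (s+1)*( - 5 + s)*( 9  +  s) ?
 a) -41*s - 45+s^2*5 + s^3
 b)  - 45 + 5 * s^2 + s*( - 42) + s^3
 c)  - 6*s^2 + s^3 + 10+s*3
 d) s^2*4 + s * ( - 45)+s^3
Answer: a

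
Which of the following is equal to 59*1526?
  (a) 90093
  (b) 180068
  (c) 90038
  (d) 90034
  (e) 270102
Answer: d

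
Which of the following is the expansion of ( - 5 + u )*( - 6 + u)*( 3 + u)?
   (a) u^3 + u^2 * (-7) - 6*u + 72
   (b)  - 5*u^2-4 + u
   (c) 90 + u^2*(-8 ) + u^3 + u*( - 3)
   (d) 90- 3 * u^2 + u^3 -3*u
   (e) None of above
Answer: c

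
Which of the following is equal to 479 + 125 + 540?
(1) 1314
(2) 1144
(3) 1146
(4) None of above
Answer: 2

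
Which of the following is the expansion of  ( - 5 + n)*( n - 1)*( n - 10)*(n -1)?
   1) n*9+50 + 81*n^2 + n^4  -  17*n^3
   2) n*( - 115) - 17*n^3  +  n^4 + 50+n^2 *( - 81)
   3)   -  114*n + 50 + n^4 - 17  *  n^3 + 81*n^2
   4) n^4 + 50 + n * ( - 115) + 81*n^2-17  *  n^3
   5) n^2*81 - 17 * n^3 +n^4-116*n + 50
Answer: 4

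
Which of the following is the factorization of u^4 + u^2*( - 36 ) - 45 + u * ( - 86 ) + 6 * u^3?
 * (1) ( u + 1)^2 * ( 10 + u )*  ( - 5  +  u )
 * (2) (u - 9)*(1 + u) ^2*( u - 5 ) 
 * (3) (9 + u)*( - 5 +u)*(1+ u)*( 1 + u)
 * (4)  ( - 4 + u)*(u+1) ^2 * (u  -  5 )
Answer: 3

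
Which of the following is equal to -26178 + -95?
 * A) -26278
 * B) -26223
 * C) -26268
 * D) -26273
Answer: D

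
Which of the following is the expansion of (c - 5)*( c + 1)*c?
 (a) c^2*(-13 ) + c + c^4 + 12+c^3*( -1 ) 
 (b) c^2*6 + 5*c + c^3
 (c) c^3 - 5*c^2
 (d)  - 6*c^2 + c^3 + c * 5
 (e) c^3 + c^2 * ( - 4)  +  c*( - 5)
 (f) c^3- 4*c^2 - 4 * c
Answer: e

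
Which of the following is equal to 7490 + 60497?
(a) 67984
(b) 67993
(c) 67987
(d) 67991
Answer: c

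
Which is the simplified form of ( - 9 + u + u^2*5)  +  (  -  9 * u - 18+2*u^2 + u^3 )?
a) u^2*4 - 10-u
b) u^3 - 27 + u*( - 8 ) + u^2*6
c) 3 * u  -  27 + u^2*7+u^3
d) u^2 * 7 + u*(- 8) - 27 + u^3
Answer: d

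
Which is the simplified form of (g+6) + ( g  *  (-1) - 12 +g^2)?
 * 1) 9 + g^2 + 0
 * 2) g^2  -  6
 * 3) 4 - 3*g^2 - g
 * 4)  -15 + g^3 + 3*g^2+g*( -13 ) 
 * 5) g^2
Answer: 2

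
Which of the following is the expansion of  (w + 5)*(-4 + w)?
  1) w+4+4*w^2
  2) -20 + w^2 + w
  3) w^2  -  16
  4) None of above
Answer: 2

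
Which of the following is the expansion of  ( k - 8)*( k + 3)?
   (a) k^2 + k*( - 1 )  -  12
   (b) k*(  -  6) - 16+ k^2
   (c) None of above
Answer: c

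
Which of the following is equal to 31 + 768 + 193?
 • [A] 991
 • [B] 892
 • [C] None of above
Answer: C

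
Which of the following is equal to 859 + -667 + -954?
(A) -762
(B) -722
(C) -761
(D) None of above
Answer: A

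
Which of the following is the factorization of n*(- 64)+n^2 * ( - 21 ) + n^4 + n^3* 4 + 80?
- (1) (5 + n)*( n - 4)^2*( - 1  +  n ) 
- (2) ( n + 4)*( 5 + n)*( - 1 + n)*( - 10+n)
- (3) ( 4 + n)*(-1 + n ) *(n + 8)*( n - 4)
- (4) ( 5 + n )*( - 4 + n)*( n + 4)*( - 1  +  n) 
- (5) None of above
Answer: 4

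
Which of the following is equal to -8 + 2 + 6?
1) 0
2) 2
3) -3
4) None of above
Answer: 1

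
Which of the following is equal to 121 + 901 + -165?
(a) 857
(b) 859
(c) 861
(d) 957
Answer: a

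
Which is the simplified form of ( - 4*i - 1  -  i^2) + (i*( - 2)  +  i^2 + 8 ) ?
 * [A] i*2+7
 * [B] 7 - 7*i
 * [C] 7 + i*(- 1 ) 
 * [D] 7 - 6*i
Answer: D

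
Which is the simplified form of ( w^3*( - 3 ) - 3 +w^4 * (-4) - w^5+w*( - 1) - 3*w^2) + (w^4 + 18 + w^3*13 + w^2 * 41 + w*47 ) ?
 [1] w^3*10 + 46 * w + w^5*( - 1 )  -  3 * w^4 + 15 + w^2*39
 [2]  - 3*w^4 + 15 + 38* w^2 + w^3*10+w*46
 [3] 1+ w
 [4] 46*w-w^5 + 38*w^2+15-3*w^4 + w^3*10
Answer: 4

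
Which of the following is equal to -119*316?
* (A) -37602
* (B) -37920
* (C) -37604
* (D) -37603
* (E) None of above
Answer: C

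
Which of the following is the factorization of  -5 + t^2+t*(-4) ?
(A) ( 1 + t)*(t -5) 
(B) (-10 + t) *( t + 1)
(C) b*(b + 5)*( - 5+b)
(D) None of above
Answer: A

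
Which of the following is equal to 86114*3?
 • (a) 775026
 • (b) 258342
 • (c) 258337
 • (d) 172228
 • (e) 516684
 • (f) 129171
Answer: b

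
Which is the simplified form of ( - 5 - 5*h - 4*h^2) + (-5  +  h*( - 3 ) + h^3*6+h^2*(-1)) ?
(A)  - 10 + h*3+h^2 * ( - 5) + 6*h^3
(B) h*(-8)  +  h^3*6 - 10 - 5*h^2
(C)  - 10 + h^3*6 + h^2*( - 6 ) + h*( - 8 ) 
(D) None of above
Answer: B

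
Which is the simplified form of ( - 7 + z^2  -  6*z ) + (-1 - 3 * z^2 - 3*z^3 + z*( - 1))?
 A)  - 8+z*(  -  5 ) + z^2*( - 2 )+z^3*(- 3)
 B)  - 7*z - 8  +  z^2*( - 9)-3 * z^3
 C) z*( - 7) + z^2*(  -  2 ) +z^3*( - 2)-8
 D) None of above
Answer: D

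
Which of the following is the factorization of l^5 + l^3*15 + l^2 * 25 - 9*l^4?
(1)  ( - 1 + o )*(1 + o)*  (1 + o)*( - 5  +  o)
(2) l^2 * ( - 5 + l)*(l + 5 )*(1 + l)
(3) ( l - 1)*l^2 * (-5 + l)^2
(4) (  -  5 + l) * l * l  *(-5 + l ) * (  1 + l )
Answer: 4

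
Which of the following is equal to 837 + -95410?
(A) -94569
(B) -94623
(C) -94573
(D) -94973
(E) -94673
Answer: C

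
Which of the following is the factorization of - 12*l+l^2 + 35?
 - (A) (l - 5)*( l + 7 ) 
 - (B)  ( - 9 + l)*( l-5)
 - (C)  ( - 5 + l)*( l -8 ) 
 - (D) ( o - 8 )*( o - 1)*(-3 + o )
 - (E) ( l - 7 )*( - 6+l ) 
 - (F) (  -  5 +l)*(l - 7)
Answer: F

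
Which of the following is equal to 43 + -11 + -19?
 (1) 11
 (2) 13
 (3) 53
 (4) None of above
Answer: 2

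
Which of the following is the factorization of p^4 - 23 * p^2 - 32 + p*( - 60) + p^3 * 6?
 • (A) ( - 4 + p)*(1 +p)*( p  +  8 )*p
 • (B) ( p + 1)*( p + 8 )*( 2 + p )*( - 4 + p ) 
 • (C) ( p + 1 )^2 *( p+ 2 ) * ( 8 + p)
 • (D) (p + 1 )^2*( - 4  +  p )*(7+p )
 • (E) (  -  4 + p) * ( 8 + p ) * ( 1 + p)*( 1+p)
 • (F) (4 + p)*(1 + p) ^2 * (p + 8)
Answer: E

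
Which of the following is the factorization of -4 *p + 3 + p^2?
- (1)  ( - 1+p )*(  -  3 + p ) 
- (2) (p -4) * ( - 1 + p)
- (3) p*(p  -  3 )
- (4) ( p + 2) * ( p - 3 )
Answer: 1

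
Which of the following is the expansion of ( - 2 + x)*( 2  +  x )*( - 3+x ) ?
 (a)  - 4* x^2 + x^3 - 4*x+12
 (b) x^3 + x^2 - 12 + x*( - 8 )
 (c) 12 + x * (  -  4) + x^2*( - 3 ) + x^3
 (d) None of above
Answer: c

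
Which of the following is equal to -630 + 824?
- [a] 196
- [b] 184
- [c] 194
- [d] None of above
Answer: c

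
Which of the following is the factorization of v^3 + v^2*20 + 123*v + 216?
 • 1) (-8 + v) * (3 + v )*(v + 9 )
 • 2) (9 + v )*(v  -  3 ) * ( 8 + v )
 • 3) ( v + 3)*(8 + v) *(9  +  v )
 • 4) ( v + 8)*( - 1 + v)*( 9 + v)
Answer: 3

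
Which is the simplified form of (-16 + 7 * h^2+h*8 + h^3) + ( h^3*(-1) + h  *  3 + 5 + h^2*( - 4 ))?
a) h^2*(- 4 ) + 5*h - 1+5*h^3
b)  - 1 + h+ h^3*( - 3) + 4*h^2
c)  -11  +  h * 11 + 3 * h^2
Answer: c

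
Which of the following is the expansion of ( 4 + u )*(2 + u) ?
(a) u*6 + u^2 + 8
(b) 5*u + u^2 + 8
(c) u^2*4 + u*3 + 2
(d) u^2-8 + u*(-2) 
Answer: a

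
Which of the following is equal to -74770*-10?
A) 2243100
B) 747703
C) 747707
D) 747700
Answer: D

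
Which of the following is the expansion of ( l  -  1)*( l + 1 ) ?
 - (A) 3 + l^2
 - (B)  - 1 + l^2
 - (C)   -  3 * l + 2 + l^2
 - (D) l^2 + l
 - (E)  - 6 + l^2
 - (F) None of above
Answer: B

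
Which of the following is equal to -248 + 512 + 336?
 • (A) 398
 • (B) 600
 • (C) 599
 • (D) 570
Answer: B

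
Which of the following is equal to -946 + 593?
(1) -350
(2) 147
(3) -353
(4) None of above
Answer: 3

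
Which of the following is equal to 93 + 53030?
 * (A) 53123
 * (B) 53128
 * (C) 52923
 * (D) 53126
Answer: A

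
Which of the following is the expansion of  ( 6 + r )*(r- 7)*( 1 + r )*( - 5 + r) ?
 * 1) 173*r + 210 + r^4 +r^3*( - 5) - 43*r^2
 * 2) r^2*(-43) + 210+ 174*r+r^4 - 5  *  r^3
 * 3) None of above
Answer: 1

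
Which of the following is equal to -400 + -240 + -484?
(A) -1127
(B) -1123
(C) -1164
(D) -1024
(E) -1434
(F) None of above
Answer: F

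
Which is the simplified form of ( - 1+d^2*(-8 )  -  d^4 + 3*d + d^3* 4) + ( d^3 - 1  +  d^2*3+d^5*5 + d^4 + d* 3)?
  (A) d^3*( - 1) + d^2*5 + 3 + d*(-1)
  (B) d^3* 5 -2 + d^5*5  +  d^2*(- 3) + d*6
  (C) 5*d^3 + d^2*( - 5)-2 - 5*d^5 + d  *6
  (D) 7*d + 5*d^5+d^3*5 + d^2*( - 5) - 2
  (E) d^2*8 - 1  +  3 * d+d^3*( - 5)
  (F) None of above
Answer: F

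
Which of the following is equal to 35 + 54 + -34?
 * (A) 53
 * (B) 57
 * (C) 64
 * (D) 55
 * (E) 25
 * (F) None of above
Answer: D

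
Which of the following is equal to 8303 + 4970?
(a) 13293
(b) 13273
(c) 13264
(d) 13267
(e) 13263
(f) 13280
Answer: b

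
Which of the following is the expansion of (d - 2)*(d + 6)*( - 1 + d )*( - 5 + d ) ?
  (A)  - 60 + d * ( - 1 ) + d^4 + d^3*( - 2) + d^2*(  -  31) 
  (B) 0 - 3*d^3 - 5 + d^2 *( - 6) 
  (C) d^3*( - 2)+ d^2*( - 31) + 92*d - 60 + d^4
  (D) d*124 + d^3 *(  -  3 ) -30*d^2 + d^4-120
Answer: C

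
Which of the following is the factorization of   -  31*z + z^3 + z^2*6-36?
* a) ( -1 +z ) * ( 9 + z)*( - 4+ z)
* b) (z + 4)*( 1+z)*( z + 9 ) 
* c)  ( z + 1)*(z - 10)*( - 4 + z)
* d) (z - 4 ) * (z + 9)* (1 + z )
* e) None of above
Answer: d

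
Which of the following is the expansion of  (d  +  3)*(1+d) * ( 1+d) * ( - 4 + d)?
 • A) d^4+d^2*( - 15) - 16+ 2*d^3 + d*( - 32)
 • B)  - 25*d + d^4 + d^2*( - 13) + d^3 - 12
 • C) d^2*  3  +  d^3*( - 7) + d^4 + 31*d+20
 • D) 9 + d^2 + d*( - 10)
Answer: B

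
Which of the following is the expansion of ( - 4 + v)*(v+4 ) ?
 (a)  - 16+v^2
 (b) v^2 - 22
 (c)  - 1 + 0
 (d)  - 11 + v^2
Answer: a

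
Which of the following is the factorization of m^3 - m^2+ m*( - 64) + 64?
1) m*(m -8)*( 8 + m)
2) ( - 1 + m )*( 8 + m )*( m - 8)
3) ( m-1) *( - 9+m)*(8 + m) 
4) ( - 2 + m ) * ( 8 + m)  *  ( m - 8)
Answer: 2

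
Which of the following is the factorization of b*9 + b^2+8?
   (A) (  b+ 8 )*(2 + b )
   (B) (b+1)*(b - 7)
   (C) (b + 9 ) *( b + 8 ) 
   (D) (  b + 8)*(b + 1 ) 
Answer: D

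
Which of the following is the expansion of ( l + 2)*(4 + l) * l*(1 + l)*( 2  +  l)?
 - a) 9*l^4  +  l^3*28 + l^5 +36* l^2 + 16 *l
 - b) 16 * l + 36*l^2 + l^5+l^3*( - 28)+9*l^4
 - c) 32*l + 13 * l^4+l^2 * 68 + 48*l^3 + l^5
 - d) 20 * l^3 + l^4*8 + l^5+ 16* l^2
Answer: a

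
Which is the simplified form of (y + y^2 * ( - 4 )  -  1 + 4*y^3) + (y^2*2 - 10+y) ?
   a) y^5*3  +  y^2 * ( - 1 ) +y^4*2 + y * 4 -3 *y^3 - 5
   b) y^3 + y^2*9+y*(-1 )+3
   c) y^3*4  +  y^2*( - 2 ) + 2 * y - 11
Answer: c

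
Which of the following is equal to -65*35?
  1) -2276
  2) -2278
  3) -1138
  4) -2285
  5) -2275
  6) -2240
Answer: 5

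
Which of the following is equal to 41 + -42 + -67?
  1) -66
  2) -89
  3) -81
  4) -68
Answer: 4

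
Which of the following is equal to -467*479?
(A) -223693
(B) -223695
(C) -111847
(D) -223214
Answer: A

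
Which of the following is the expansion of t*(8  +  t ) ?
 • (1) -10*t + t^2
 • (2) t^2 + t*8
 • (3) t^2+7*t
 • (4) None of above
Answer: 2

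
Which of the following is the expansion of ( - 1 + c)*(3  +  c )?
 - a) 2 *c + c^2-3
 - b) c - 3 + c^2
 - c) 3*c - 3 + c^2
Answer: a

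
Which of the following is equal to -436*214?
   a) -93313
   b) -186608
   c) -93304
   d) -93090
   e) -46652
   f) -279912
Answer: c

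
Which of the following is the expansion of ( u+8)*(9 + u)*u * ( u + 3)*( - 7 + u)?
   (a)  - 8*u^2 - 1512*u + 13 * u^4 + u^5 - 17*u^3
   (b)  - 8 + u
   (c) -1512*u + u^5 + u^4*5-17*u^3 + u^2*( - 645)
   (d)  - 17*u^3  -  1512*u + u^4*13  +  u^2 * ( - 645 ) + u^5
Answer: d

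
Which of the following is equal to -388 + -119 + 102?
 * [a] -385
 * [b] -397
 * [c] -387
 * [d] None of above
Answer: d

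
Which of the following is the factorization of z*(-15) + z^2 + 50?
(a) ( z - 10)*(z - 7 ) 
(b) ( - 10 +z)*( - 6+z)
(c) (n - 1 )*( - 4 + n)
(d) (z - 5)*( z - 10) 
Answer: d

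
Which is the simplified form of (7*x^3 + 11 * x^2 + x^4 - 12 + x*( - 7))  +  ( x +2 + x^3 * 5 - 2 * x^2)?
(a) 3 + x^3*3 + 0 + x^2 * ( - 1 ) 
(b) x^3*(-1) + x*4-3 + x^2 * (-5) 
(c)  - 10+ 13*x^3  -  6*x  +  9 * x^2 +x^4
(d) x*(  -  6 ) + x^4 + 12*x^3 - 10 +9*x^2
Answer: d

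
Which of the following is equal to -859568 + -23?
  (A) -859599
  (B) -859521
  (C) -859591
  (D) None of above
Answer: C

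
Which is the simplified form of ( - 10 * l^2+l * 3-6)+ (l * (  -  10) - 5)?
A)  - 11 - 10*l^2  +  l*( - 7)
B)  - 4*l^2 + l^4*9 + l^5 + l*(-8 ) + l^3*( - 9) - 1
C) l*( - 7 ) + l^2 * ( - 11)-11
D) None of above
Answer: A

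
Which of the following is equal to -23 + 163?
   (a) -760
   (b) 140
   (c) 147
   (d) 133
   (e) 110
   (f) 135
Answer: b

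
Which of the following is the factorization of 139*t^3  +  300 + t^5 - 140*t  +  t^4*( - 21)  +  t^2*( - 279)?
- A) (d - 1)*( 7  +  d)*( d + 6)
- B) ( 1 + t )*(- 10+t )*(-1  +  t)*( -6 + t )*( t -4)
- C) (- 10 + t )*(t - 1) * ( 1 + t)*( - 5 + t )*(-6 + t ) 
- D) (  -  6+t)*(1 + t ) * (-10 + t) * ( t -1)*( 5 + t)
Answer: C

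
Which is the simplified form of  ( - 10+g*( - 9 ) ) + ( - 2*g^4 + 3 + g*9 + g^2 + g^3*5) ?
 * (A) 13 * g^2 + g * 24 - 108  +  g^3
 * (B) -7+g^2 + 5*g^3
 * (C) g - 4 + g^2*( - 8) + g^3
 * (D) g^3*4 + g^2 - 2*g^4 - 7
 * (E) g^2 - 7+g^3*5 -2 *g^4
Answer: E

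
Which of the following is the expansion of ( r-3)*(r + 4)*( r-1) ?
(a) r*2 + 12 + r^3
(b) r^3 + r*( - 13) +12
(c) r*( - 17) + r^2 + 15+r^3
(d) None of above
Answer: b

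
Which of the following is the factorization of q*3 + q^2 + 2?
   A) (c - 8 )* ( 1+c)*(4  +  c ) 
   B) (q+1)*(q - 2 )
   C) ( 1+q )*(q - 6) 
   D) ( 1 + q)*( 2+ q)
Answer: D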